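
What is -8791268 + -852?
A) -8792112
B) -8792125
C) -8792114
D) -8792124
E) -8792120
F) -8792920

-8791268 + -852 = -8792120
E) -8792120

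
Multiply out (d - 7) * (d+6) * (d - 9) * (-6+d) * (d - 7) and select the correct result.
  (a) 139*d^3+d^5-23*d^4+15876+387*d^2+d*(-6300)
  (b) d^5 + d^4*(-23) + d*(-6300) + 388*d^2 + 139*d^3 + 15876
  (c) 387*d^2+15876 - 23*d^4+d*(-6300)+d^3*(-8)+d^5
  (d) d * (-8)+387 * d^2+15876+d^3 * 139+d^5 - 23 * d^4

Expanding (d - 7) * (d+6) * (d - 9) * (-6+d) * (d - 7):
= 139*d^3+d^5-23*d^4+15876+387*d^2+d*(-6300)
a) 139*d^3+d^5-23*d^4+15876+387*d^2+d*(-6300)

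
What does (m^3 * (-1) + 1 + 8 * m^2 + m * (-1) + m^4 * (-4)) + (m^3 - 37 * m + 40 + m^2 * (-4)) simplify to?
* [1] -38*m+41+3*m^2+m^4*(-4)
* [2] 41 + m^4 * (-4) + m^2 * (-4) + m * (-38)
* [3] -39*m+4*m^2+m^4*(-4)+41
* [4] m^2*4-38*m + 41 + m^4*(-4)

Adding the polynomials and combining like terms:
(m^3*(-1) + 1 + 8*m^2 + m*(-1) + m^4*(-4)) + (m^3 - 37*m + 40 + m^2*(-4))
= m^2*4-38*m + 41 + m^4*(-4)
4) m^2*4-38*m + 41 + m^4*(-4)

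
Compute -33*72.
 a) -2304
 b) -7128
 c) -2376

-33 * 72 = -2376
c) -2376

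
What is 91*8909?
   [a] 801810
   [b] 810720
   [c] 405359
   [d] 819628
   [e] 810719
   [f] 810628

91 * 8909 = 810719
e) 810719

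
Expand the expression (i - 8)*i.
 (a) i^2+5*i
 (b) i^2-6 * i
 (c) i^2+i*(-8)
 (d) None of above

Expanding (i - 8)*i:
= i^2+i*(-8)
c) i^2+i*(-8)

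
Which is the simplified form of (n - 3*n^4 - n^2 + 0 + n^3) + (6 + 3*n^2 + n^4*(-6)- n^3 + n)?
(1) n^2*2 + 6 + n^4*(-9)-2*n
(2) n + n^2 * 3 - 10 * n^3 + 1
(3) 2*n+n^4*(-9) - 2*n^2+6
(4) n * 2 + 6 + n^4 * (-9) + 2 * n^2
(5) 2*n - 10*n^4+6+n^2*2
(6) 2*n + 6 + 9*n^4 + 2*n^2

Adding the polynomials and combining like terms:
(n - 3*n^4 - n^2 + 0 + n^3) + (6 + 3*n^2 + n^4*(-6) - n^3 + n)
= n * 2 + 6 + n^4 * (-9) + 2 * n^2
4) n * 2 + 6 + n^4 * (-9) + 2 * n^2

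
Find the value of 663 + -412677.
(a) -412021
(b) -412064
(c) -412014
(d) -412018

663 + -412677 = -412014
c) -412014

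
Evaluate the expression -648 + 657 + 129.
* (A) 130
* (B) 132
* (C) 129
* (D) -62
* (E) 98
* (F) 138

First: -648 + 657 = 9
Then: 9 + 129 = 138
F) 138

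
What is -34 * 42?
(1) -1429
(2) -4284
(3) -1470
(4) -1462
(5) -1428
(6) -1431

-34 * 42 = -1428
5) -1428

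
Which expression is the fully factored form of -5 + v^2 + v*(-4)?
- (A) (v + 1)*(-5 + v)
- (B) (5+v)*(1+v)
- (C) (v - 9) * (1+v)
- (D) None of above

We need to factor -5 + v^2 + v*(-4).
The factored form is (v + 1)*(-5 + v).
A) (v + 1)*(-5 + v)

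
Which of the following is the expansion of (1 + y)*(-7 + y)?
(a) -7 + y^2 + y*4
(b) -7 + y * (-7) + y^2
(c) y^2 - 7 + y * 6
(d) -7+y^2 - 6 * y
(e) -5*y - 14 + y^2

Expanding (1 + y)*(-7 + y):
= -7+y^2 - 6 * y
d) -7+y^2 - 6 * y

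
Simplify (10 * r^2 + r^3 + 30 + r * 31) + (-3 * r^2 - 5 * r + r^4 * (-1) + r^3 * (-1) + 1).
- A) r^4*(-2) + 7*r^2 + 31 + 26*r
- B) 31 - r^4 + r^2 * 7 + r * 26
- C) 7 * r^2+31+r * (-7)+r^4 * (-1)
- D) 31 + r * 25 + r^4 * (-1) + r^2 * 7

Adding the polynomials and combining like terms:
(10*r^2 + r^3 + 30 + r*31) + (-3*r^2 - 5*r + r^4*(-1) + r^3*(-1) + 1)
= 31 - r^4 + r^2 * 7 + r * 26
B) 31 - r^4 + r^2 * 7 + r * 26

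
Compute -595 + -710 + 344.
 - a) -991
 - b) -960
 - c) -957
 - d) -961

First: -595 + -710 = -1305
Then: -1305 + 344 = -961
d) -961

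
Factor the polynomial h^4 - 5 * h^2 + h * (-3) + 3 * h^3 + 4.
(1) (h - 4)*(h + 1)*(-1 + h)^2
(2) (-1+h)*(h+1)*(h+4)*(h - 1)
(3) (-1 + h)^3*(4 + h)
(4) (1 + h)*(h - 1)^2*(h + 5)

We need to factor h^4 - 5 * h^2 + h * (-3) + 3 * h^3 + 4.
The factored form is (-1+h)*(h+1)*(h+4)*(h - 1).
2) (-1+h)*(h+1)*(h+4)*(h - 1)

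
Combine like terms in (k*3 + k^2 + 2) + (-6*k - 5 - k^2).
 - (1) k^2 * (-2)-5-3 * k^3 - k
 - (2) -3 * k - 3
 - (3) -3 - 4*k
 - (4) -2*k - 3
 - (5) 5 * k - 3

Adding the polynomials and combining like terms:
(k*3 + k^2 + 2) + (-6*k - 5 - k^2)
= -3 * k - 3
2) -3 * k - 3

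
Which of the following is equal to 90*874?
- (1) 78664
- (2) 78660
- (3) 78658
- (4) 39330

90 * 874 = 78660
2) 78660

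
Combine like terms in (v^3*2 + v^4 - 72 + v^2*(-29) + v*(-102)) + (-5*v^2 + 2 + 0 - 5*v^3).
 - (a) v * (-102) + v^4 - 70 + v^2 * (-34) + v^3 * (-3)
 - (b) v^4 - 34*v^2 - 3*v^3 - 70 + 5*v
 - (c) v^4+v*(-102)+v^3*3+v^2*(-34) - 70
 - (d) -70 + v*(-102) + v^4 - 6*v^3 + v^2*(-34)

Adding the polynomials and combining like terms:
(v^3*2 + v^4 - 72 + v^2*(-29) + v*(-102)) + (-5*v^2 + 2 + 0 - 5*v^3)
= v * (-102) + v^4 - 70 + v^2 * (-34) + v^3 * (-3)
a) v * (-102) + v^4 - 70 + v^2 * (-34) + v^3 * (-3)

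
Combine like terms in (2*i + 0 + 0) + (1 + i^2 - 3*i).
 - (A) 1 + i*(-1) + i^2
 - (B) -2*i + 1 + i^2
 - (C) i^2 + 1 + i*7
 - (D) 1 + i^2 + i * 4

Adding the polynomials and combining like terms:
(2*i + 0 + 0) + (1 + i^2 - 3*i)
= 1 + i*(-1) + i^2
A) 1 + i*(-1) + i^2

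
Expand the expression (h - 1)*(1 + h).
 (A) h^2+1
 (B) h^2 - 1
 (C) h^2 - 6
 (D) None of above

Expanding (h - 1)*(1 + h):
= h^2 - 1
B) h^2 - 1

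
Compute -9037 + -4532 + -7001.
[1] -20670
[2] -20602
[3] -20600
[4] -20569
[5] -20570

First: -9037 + -4532 = -13569
Then: -13569 + -7001 = -20570
5) -20570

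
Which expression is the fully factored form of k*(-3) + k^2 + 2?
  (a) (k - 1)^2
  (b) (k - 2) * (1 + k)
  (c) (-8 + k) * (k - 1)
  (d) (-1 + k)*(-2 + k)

We need to factor k*(-3) + k^2 + 2.
The factored form is (-1 + k)*(-2 + k).
d) (-1 + k)*(-2 + k)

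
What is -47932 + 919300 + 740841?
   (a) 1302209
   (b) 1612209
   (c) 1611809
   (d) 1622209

First: -47932 + 919300 = 871368
Then: 871368 + 740841 = 1612209
b) 1612209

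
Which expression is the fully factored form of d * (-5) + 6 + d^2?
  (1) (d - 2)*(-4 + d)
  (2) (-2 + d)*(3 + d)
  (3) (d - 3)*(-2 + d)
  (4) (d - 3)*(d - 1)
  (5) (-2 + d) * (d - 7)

We need to factor d * (-5) + 6 + d^2.
The factored form is (d - 3)*(-2 + d).
3) (d - 3)*(-2 + d)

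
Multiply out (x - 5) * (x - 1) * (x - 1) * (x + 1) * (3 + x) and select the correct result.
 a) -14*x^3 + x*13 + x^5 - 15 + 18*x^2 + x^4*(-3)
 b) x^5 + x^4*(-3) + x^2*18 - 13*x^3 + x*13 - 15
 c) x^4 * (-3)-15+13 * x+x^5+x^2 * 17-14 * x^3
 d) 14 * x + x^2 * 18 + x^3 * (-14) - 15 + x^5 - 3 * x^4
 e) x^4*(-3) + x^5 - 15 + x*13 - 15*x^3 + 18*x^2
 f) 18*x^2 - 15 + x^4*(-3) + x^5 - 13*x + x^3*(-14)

Expanding (x - 5) * (x - 1) * (x - 1) * (x + 1) * (3 + x):
= -14*x^3 + x*13 + x^5 - 15 + 18*x^2 + x^4*(-3)
a) -14*x^3 + x*13 + x^5 - 15 + 18*x^2 + x^4*(-3)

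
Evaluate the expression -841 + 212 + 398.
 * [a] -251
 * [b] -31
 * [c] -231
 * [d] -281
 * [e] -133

First: -841 + 212 = -629
Then: -629 + 398 = -231
c) -231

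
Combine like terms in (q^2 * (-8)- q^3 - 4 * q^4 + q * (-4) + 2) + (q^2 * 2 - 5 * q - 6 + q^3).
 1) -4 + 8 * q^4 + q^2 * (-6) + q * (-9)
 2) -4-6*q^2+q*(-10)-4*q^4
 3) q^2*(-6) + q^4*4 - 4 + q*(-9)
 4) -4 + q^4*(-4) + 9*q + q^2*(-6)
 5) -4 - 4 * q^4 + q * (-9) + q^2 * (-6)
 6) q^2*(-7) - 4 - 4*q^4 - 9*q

Adding the polynomials and combining like terms:
(q^2*(-8) - q^3 - 4*q^4 + q*(-4) + 2) + (q^2*2 - 5*q - 6 + q^3)
= -4 - 4 * q^4 + q * (-9) + q^2 * (-6)
5) -4 - 4 * q^4 + q * (-9) + q^2 * (-6)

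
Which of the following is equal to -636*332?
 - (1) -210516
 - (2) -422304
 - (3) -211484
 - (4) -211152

-636 * 332 = -211152
4) -211152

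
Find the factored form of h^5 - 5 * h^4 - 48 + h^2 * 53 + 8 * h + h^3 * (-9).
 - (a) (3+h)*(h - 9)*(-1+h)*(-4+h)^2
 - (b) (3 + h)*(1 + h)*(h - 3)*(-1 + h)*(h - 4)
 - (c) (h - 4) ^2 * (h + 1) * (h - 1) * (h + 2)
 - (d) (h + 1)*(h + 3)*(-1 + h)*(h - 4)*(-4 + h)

We need to factor h^5 - 5 * h^4 - 48 + h^2 * 53 + 8 * h + h^3 * (-9).
The factored form is (h + 1)*(h + 3)*(-1 + h)*(h - 4)*(-4 + h).
d) (h + 1)*(h + 3)*(-1 + h)*(h - 4)*(-4 + h)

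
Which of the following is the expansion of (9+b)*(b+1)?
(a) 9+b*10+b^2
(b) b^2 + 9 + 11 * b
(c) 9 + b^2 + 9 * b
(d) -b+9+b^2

Expanding (9+b)*(b+1):
= 9+b*10+b^2
a) 9+b*10+b^2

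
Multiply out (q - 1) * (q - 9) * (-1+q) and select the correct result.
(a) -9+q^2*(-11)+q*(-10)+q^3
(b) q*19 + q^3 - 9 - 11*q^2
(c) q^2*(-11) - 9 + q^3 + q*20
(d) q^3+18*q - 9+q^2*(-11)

Expanding (q - 1) * (q - 9) * (-1+q):
= q*19 + q^3 - 9 - 11*q^2
b) q*19 + q^3 - 9 - 11*q^2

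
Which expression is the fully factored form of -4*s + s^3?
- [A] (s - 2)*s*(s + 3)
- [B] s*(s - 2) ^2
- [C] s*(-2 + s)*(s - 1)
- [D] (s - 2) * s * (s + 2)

We need to factor -4*s + s^3.
The factored form is (s - 2) * s * (s + 2).
D) (s - 2) * s * (s + 2)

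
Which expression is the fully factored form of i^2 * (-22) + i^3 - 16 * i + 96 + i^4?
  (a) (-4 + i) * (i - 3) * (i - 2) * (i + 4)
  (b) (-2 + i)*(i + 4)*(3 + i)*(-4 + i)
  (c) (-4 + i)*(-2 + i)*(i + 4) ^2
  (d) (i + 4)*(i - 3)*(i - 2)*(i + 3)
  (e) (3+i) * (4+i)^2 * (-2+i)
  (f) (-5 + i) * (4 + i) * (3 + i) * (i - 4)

We need to factor i^2 * (-22) + i^3 - 16 * i + 96 + i^4.
The factored form is (-2 + i)*(i + 4)*(3 + i)*(-4 + i).
b) (-2 + i)*(i + 4)*(3 + i)*(-4 + i)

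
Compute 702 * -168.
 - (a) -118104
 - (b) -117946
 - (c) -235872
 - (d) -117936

702 * -168 = -117936
d) -117936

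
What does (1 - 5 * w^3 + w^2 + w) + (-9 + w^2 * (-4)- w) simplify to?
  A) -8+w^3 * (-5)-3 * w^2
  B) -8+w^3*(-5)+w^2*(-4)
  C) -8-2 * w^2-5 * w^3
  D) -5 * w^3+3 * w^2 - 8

Adding the polynomials and combining like terms:
(1 - 5*w^3 + w^2 + w) + (-9 + w^2*(-4) - w)
= -8+w^3 * (-5)-3 * w^2
A) -8+w^3 * (-5)-3 * w^2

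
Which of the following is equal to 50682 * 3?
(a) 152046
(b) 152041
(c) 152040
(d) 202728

50682 * 3 = 152046
a) 152046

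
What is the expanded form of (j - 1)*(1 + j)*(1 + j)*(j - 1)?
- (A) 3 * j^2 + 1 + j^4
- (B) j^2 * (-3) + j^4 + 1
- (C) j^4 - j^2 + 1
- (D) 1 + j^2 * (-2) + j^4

Expanding (j - 1)*(1 + j)*(1 + j)*(j - 1):
= 1 + j^2 * (-2) + j^4
D) 1 + j^2 * (-2) + j^4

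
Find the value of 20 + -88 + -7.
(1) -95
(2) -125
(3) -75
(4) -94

First: 20 + -88 = -68
Then: -68 + -7 = -75
3) -75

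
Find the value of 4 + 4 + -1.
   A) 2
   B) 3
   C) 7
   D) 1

First: 4 + 4 = 8
Then: 8 + -1 = 7
C) 7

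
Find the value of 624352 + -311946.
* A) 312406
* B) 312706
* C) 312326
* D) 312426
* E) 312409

624352 + -311946 = 312406
A) 312406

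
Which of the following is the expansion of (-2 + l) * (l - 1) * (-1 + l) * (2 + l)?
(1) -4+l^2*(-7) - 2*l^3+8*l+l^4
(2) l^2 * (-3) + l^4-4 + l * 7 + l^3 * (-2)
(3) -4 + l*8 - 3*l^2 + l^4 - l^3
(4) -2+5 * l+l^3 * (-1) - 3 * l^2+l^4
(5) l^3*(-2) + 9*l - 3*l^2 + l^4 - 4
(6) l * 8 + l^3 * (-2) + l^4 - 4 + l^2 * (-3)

Expanding (-2 + l) * (l - 1) * (-1 + l) * (2 + l):
= l * 8 + l^3 * (-2) + l^4 - 4 + l^2 * (-3)
6) l * 8 + l^3 * (-2) + l^4 - 4 + l^2 * (-3)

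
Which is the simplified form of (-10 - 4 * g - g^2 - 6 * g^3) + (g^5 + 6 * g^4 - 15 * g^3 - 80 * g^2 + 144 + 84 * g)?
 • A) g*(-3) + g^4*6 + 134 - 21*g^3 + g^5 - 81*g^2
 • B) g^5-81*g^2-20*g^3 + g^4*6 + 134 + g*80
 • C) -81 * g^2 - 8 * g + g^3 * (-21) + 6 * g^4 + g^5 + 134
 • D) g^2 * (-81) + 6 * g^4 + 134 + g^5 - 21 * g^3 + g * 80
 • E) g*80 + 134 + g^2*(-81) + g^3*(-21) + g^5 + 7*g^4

Adding the polynomials and combining like terms:
(-10 - 4*g - g^2 - 6*g^3) + (g^5 + 6*g^4 - 15*g^3 - 80*g^2 + 144 + 84*g)
= g^2 * (-81) + 6 * g^4 + 134 + g^5 - 21 * g^3 + g * 80
D) g^2 * (-81) + 6 * g^4 + 134 + g^5 - 21 * g^3 + g * 80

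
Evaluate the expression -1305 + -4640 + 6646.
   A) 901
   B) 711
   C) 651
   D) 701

First: -1305 + -4640 = -5945
Then: -5945 + 6646 = 701
D) 701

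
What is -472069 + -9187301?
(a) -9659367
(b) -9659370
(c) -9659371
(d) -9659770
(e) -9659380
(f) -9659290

-472069 + -9187301 = -9659370
b) -9659370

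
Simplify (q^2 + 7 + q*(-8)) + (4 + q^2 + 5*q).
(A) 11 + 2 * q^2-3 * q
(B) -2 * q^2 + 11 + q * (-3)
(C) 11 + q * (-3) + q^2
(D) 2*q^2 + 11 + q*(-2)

Adding the polynomials and combining like terms:
(q^2 + 7 + q*(-8)) + (4 + q^2 + 5*q)
= 11 + 2 * q^2-3 * q
A) 11 + 2 * q^2-3 * q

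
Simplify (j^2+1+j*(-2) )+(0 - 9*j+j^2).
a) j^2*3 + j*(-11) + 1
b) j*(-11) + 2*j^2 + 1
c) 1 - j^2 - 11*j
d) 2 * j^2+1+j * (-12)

Adding the polynomials and combining like terms:
(j^2 + 1 + j*(-2)) + (0 - 9*j + j^2)
= j*(-11) + 2*j^2 + 1
b) j*(-11) + 2*j^2 + 1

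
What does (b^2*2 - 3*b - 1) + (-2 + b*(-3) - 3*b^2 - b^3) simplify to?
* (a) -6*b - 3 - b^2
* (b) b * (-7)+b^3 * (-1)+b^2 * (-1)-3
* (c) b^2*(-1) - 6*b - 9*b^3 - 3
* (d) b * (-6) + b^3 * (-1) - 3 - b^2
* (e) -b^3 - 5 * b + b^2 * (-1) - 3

Adding the polynomials and combining like terms:
(b^2*2 - 3*b - 1) + (-2 + b*(-3) - 3*b^2 - b^3)
= b * (-6) + b^3 * (-1) - 3 - b^2
d) b * (-6) + b^3 * (-1) - 3 - b^2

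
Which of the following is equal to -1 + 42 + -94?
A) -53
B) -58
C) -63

First: -1 + 42 = 41
Then: 41 + -94 = -53
A) -53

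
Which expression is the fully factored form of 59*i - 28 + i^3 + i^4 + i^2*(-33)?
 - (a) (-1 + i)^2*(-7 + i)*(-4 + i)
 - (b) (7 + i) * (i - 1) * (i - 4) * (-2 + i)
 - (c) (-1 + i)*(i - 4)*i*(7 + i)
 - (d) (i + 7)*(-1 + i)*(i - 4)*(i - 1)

We need to factor 59*i - 28 + i^3 + i^4 + i^2*(-33).
The factored form is (i + 7)*(-1 + i)*(i - 4)*(i - 1).
d) (i + 7)*(-1 + i)*(i - 4)*(i - 1)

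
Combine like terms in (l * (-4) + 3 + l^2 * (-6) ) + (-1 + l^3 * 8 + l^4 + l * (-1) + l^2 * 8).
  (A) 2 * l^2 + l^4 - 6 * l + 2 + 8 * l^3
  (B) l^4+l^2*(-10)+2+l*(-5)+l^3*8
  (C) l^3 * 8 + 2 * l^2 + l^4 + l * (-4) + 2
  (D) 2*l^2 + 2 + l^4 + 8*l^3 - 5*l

Adding the polynomials and combining like terms:
(l*(-4) + 3 + l^2*(-6)) + (-1 + l^3*8 + l^4 + l*(-1) + l^2*8)
= 2*l^2 + 2 + l^4 + 8*l^3 - 5*l
D) 2*l^2 + 2 + l^4 + 8*l^3 - 5*l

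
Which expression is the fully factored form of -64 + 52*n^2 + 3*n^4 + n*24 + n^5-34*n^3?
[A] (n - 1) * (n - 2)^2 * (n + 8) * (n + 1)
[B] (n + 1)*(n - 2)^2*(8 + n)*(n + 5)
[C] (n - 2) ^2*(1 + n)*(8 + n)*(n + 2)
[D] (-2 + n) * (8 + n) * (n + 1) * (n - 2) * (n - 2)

We need to factor -64 + 52*n^2 + 3*n^4 + n*24 + n^5-34*n^3.
The factored form is (-2 + n) * (8 + n) * (n + 1) * (n - 2) * (n - 2).
D) (-2 + n) * (8 + n) * (n + 1) * (n - 2) * (n - 2)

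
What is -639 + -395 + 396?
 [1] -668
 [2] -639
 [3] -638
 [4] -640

First: -639 + -395 = -1034
Then: -1034 + 396 = -638
3) -638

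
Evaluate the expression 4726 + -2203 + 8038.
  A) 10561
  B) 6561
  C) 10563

First: 4726 + -2203 = 2523
Then: 2523 + 8038 = 10561
A) 10561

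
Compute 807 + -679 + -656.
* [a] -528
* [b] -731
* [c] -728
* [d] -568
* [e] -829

First: 807 + -679 = 128
Then: 128 + -656 = -528
a) -528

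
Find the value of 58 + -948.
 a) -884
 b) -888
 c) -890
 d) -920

58 + -948 = -890
c) -890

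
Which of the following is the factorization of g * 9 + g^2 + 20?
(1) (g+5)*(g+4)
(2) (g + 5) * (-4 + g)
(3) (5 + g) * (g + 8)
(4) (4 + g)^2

We need to factor g * 9 + g^2 + 20.
The factored form is (g+5)*(g+4).
1) (g+5)*(g+4)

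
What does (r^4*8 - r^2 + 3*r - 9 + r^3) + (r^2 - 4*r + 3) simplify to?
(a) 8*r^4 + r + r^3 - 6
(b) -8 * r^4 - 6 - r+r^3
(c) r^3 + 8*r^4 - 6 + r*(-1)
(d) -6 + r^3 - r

Adding the polynomials and combining like terms:
(r^4*8 - r^2 + 3*r - 9 + r^3) + (r^2 - 4*r + 3)
= r^3 + 8*r^4 - 6 + r*(-1)
c) r^3 + 8*r^4 - 6 + r*(-1)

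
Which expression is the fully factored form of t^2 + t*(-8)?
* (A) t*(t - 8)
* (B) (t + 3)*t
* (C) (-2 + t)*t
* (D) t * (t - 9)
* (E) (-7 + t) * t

We need to factor t^2 + t*(-8).
The factored form is t*(t - 8).
A) t*(t - 8)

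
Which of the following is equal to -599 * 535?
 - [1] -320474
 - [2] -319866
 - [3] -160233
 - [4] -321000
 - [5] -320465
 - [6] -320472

-599 * 535 = -320465
5) -320465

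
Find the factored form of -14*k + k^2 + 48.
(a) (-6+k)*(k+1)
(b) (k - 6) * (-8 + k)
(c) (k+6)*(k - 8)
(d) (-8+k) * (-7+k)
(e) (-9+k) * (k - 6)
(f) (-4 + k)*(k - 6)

We need to factor -14*k + k^2 + 48.
The factored form is (k - 6) * (-8 + k).
b) (k - 6) * (-8 + k)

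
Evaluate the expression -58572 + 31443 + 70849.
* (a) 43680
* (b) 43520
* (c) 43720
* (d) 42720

First: -58572 + 31443 = -27129
Then: -27129 + 70849 = 43720
c) 43720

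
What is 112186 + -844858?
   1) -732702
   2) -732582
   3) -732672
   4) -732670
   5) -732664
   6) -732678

112186 + -844858 = -732672
3) -732672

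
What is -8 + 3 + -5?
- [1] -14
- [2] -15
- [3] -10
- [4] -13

First: -8 + 3 = -5
Then: -5 + -5 = -10
3) -10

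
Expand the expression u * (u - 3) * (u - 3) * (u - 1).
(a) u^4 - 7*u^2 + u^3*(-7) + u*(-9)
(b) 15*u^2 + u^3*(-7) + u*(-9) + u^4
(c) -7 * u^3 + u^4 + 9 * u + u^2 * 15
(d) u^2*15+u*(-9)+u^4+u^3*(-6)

Expanding u * (u - 3) * (u - 3) * (u - 1):
= 15*u^2 + u^3*(-7) + u*(-9) + u^4
b) 15*u^2 + u^3*(-7) + u*(-9) + u^4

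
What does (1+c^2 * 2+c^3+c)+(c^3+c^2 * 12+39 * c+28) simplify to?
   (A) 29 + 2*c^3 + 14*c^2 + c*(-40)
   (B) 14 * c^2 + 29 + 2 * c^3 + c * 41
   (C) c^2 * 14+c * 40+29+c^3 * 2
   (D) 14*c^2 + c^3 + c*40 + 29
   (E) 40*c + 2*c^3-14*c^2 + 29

Adding the polynomials and combining like terms:
(1 + c^2*2 + c^3 + c) + (c^3 + c^2*12 + 39*c + 28)
= c^2 * 14+c * 40+29+c^3 * 2
C) c^2 * 14+c * 40+29+c^3 * 2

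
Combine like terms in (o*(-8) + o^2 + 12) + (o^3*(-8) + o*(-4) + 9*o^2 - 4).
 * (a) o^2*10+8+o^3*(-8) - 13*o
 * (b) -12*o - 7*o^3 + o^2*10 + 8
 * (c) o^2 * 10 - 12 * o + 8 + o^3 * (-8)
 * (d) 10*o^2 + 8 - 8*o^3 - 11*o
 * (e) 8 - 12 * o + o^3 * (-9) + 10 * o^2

Adding the polynomials and combining like terms:
(o*(-8) + o^2 + 12) + (o^3*(-8) + o*(-4) + 9*o^2 - 4)
= o^2 * 10 - 12 * o + 8 + o^3 * (-8)
c) o^2 * 10 - 12 * o + 8 + o^3 * (-8)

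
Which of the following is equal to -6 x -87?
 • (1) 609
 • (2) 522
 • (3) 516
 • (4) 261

-6 * -87 = 522
2) 522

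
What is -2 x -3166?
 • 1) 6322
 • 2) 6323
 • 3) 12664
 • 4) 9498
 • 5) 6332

-2 * -3166 = 6332
5) 6332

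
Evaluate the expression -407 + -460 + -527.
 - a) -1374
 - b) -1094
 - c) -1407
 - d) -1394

First: -407 + -460 = -867
Then: -867 + -527 = -1394
d) -1394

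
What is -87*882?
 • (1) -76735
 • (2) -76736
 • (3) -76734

-87 * 882 = -76734
3) -76734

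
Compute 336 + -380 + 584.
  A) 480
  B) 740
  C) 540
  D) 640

First: 336 + -380 = -44
Then: -44 + 584 = 540
C) 540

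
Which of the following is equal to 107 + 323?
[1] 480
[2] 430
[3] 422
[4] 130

107 + 323 = 430
2) 430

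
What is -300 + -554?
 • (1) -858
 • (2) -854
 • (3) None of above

-300 + -554 = -854
2) -854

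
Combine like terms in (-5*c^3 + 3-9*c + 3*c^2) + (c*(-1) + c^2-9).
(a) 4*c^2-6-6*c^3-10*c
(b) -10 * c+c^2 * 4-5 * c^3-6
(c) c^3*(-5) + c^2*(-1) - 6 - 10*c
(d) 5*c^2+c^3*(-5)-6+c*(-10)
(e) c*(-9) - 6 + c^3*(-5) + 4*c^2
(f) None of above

Adding the polynomials and combining like terms:
(-5*c^3 + 3 - 9*c + 3*c^2) + (c*(-1) + c^2 - 9)
= -10 * c+c^2 * 4-5 * c^3-6
b) -10 * c+c^2 * 4-5 * c^3-6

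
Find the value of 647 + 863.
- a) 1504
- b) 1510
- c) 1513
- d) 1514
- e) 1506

647 + 863 = 1510
b) 1510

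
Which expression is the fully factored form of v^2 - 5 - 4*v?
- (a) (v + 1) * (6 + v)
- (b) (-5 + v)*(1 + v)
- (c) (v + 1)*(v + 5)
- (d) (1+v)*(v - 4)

We need to factor v^2 - 5 - 4*v.
The factored form is (-5 + v)*(1 + v).
b) (-5 + v)*(1 + v)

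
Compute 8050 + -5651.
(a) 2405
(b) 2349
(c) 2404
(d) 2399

8050 + -5651 = 2399
d) 2399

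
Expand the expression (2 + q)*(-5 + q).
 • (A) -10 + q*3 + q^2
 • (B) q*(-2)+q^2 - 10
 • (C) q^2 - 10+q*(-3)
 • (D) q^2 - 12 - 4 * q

Expanding (2 + q)*(-5 + q):
= q^2 - 10+q*(-3)
C) q^2 - 10+q*(-3)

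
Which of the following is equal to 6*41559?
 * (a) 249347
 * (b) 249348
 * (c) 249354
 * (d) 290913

6 * 41559 = 249354
c) 249354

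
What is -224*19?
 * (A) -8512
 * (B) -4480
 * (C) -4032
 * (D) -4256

-224 * 19 = -4256
D) -4256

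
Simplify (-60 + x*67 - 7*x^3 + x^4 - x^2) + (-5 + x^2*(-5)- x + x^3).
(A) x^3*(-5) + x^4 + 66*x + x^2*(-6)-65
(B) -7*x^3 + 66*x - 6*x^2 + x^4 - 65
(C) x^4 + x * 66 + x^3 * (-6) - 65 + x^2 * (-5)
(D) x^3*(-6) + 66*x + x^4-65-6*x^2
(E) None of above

Adding the polynomials and combining like terms:
(-60 + x*67 - 7*x^3 + x^4 - x^2) + (-5 + x^2*(-5) - x + x^3)
= x^3*(-6) + 66*x + x^4-65-6*x^2
D) x^3*(-6) + 66*x + x^4-65-6*x^2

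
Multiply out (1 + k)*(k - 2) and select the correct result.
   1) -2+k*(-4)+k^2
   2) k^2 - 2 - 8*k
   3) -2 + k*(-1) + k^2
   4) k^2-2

Expanding (1 + k)*(k - 2):
= -2 + k*(-1) + k^2
3) -2 + k*(-1) + k^2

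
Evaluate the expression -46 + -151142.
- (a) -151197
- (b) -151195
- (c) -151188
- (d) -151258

-46 + -151142 = -151188
c) -151188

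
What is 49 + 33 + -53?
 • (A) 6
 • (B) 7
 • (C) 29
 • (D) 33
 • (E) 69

First: 49 + 33 = 82
Then: 82 + -53 = 29
C) 29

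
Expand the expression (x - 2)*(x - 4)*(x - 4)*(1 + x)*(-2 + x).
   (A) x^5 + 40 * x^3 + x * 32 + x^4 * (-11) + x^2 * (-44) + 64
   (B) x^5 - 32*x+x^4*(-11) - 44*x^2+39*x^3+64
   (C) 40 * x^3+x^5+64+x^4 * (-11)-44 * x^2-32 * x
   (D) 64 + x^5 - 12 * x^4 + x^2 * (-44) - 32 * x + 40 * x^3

Expanding (x - 2)*(x - 4)*(x - 4)*(1 + x)*(-2 + x):
= 40 * x^3+x^5+64+x^4 * (-11)-44 * x^2-32 * x
C) 40 * x^3+x^5+64+x^4 * (-11)-44 * x^2-32 * x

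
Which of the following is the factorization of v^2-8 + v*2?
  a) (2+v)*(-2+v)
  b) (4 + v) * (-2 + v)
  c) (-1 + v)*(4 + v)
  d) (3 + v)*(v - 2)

We need to factor v^2-8 + v*2.
The factored form is (4 + v) * (-2 + v).
b) (4 + v) * (-2 + v)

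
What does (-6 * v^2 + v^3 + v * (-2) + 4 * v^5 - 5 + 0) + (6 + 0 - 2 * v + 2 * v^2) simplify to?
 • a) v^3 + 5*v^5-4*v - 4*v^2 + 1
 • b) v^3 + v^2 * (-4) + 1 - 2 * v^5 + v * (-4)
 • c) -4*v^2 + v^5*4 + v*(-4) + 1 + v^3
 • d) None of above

Adding the polynomials and combining like terms:
(-6*v^2 + v^3 + v*(-2) + 4*v^5 - 5 + 0) + (6 + 0 - 2*v + 2*v^2)
= -4*v^2 + v^5*4 + v*(-4) + 1 + v^3
c) -4*v^2 + v^5*4 + v*(-4) + 1 + v^3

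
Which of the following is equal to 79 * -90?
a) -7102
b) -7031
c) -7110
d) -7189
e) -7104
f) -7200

79 * -90 = -7110
c) -7110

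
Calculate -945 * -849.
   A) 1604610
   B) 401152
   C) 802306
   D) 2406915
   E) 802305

-945 * -849 = 802305
E) 802305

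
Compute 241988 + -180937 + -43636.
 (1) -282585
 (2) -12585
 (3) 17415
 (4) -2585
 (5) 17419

First: 241988 + -180937 = 61051
Then: 61051 + -43636 = 17415
3) 17415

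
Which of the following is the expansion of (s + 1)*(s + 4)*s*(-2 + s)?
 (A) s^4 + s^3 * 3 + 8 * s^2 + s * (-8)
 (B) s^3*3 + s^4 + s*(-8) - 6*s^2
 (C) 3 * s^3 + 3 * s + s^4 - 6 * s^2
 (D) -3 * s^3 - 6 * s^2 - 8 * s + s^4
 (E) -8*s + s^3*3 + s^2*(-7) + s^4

Expanding (s + 1)*(s + 4)*s*(-2 + s):
= s^3*3 + s^4 + s*(-8) - 6*s^2
B) s^3*3 + s^4 + s*(-8) - 6*s^2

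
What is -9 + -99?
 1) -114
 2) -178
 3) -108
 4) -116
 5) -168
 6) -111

-9 + -99 = -108
3) -108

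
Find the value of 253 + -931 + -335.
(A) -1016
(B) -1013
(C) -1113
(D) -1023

First: 253 + -931 = -678
Then: -678 + -335 = -1013
B) -1013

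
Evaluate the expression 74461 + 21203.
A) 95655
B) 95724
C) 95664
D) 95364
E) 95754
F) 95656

74461 + 21203 = 95664
C) 95664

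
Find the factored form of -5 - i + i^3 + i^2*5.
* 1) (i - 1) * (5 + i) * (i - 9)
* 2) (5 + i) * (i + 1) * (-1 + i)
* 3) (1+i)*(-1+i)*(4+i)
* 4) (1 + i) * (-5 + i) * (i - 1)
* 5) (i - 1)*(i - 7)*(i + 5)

We need to factor -5 - i + i^3 + i^2*5.
The factored form is (5 + i) * (i + 1) * (-1 + i).
2) (5 + i) * (i + 1) * (-1 + i)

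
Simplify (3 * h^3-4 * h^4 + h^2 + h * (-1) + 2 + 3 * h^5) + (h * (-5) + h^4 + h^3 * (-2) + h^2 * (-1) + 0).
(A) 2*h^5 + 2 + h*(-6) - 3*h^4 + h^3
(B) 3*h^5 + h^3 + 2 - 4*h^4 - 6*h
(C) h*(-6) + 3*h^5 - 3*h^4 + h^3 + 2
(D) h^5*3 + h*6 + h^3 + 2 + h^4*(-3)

Adding the polynomials and combining like terms:
(3*h^3 - 4*h^4 + h^2 + h*(-1) + 2 + 3*h^5) + (h*(-5) + h^4 + h^3*(-2) + h^2*(-1) + 0)
= h*(-6) + 3*h^5 - 3*h^4 + h^3 + 2
C) h*(-6) + 3*h^5 - 3*h^4 + h^3 + 2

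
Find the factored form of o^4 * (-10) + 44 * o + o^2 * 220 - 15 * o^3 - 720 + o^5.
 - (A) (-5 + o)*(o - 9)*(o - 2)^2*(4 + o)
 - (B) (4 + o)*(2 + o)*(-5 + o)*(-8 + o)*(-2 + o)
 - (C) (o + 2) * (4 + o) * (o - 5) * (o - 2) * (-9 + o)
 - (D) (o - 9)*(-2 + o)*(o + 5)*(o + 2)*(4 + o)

We need to factor o^4 * (-10) + 44 * o + o^2 * 220 - 15 * o^3 - 720 + o^5.
The factored form is (o + 2) * (4 + o) * (o - 5) * (o - 2) * (-9 + o).
C) (o + 2) * (4 + o) * (o - 5) * (o - 2) * (-9 + o)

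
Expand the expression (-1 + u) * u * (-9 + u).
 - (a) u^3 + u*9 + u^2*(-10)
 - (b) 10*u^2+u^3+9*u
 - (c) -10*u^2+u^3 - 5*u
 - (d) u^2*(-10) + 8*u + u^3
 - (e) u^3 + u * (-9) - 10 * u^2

Expanding (-1 + u) * u * (-9 + u):
= u^3 + u*9 + u^2*(-10)
a) u^3 + u*9 + u^2*(-10)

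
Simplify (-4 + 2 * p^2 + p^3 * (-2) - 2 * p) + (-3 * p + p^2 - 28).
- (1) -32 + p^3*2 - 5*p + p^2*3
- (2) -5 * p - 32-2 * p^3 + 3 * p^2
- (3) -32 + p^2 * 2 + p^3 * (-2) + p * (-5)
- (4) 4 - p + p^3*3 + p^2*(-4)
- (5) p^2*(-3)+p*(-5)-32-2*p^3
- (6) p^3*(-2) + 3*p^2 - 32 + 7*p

Adding the polynomials and combining like terms:
(-4 + 2*p^2 + p^3*(-2) - 2*p) + (-3*p + p^2 - 28)
= -5 * p - 32-2 * p^3 + 3 * p^2
2) -5 * p - 32-2 * p^3 + 3 * p^2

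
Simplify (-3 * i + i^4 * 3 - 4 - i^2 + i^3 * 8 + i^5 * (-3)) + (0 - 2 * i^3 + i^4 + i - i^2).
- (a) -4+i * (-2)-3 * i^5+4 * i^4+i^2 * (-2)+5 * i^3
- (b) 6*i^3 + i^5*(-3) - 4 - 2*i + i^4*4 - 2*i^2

Adding the polynomials and combining like terms:
(-3*i + i^4*3 - 4 - i^2 + i^3*8 + i^5*(-3)) + (0 - 2*i^3 + i^4 + i - i^2)
= 6*i^3 + i^5*(-3) - 4 - 2*i + i^4*4 - 2*i^2
b) 6*i^3 + i^5*(-3) - 4 - 2*i + i^4*4 - 2*i^2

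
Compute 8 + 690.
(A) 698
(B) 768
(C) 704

8 + 690 = 698
A) 698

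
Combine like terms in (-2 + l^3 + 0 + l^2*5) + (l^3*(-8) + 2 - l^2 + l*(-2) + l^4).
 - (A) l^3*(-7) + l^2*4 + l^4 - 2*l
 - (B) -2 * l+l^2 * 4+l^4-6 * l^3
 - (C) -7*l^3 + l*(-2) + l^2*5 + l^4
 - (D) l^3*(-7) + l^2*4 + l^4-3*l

Adding the polynomials and combining like terms:
(-2 + l^3 + 0 + l^2*5) + (l^3*(-8) + 2 - l^2 + l*(-2) + l^4)
= l^3*(-7) + l^2*4 + l^4 - 2*l
A) l^3*(-7) + l^2*4 + l^4 - 2*l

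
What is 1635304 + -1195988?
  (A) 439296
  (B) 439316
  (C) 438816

1635304 + -1195988 = 439316
B) 439316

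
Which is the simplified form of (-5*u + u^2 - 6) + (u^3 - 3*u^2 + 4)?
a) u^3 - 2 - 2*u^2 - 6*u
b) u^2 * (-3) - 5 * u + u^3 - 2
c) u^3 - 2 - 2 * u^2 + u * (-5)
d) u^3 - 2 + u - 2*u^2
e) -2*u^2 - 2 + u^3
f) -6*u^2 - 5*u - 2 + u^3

Adding the polynomials and combining like terms:
(-5*u + u^2 - 6) + (u^3 - 3*u^2 + 4)
= u^3 - 2 - 2 * u^2 + u * (-5)
c) u^3 - 2 - 2 * u^2 + u * (-5)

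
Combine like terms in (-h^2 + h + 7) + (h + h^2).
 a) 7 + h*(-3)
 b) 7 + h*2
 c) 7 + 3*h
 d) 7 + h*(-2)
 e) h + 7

Adding the polynomials and combining like terms:
(-h^2 + h + 7) + (h + h^2)
= 7 + h*2
b) 7 + h*2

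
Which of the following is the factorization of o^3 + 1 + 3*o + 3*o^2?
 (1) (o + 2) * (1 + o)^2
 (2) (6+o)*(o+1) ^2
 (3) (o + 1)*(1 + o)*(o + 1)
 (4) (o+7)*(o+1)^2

We need to factor o^3 + 1 + 3*o + 3*o^2.
The factored form is (o + 1)*(1 + o)*(o + 1).
3) (o + 1)*(1 + o)*(o + 1)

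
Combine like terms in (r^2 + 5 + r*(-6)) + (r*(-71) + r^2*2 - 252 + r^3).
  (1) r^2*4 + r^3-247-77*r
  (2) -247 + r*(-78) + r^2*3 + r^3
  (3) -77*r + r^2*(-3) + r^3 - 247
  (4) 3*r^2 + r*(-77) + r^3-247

Adding the polynomials and combining like terms:
(r^2 + 5 + r*(-6)) + (r*(-71) + r^2*2 - 252 + r^3)
= 3*r^2 + r*(-77) + r^3-247
4) 3*r^2 + r*(-77) + r^3-247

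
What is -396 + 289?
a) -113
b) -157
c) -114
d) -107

-396 + 289 = -107
d) -107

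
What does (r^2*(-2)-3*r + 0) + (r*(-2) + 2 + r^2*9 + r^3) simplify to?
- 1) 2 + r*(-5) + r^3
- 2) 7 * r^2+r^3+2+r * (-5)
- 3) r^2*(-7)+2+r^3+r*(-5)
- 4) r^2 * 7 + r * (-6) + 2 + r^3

Adding the polynomials and combining like terms:
(r^2*(-2) - 3*r + 0) + (r*(-2) + 2 + r^2*9 + r^3)
= 7 * r^2+r^3+2+r * (-5)
2) 7 * r^2+r^3+2+r * (-5)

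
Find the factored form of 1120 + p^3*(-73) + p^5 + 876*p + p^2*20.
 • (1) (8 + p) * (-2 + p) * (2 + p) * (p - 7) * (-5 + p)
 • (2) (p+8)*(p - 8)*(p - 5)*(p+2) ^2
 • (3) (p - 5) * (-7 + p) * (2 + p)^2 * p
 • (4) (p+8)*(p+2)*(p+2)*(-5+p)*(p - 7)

We need to factor 1120 + p^3*(-73) + p^5 + 876*p + p^2*20.
The factored form is (p+8)*(p+2)*(p+2)*(-5+p)*(p - 7).
4) (p+8)*(p+2)*(p+2)*(-5+p)*(p - 7)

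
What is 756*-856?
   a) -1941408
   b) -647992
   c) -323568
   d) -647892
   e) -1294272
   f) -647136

756 * -856 = -647136
f) -647136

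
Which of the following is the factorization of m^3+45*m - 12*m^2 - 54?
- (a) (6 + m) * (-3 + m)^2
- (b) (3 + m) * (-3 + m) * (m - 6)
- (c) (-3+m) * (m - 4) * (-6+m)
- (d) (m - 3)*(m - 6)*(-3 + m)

We need to factor m^3+45*m - 12*m^2 - 54.
The factored form is (m - 3)*(m - 6)*(-3 + m).
d) (m - 3)*(m - 6)*(-3 + m)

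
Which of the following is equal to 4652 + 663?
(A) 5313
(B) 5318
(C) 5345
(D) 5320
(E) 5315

4652 + 663 = 5315
E) 5315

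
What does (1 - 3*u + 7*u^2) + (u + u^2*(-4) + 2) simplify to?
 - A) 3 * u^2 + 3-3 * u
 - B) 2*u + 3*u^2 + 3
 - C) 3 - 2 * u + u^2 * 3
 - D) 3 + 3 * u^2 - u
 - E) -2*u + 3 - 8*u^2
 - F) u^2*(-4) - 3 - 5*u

Adding the polynomials and combining like terms:
(1 - 3*u + 7*u^2) + (u + u^2*(-4) + 2)
= 3 - 2 * u + u^2 * 3
C) 3 - 2 * u + u^2 * 3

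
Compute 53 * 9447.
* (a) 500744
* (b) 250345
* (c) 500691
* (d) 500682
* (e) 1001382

53 * 9447 = 500691
c) 500691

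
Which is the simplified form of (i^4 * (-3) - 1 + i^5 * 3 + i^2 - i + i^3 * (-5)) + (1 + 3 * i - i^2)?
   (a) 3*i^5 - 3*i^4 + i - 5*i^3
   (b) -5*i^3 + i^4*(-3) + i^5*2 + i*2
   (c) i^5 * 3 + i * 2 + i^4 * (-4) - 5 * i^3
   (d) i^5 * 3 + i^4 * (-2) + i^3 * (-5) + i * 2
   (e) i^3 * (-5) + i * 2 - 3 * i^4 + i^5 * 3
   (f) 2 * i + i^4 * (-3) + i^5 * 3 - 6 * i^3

Adding the polynomials and combining like terms:
(i^4*(-3) - 1 + i^5*3 + i^2 - i + i^3*(-5)) + (1 + 3*i - i^2)
= i^3 * (-5) + i * 2 - 3 * i^4 + i^5 * 3
e) i^3 * (-5) + i * 2 - 3 * i^4 + i^5 * 3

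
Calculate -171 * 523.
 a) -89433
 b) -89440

-171 * 523 = -89433
a) -89433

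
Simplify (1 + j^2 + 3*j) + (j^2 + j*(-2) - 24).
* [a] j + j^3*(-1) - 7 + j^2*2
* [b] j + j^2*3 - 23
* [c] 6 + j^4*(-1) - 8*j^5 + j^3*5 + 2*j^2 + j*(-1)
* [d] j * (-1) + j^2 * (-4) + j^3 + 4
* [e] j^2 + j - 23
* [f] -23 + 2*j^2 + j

Adding the polynomials and combining like terms:
(1 + j^2 + 3*j) + (j^2 + j*(-2) - 24)
= -23 + 2*j^2 + j
f) -23 + 2*j^2 + j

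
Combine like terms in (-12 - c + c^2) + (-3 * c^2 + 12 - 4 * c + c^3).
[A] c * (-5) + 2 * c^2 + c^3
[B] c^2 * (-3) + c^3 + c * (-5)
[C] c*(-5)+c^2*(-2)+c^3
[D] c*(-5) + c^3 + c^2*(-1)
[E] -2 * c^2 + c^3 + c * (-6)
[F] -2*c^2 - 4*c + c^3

Adding the polynomials and combining like terms:
(-12 - c + c^2) + (-3*c^2 + 12 - 4*c + c^3)
= c*(-5)+c^2*(-2)+c^3
C) c*(-5)+c^2*(-2)+c^3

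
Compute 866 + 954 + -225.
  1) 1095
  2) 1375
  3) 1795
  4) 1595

First: 866 + 954 = 1820
Then: 1820 + -225 = 1595
4) 1595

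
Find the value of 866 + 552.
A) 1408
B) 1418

866 + 552 = 1418
B) 1418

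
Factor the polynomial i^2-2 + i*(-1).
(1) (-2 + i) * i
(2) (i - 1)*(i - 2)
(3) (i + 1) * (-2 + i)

We need to factor i^2-2 + i*(-1).
The factored form is (i + 1) * (-2 + i).
3) (i + 1) * (-2 + i)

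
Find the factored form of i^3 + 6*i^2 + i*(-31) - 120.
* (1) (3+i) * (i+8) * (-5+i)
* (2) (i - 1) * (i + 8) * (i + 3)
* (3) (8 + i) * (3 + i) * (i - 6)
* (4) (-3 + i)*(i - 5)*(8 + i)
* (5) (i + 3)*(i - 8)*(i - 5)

We need to factor i^3 + 6*i^2 + i*(-31) - 120.
The factored form is (3+i) * (i+8) * (-5+i).
1) (3+i) * (i+8) * (-5+i)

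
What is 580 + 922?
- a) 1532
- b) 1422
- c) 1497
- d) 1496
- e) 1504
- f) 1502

580 + 922 = 1502
f) 1502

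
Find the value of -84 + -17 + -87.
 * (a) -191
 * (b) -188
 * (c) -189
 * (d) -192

First: -84 + -17 = -101
Then: -101 + -87 = -188
b) -188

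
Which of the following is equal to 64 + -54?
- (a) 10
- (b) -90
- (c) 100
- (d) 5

64 + -54 = 10
a) 10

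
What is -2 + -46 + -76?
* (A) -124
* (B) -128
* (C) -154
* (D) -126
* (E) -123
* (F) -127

First: -2 + -46 = -48
Then: -48 + -76 = -124
A) -124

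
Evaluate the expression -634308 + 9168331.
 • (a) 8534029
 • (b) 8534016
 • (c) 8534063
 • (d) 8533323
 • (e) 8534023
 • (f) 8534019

-634308 + 9168331 = 8534023
e) 8534023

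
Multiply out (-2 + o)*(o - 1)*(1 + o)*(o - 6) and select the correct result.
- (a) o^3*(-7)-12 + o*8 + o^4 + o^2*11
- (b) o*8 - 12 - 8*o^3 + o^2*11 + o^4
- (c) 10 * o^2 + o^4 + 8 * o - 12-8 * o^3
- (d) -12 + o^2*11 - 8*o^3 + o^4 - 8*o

Expanding (-2 + o)*(o - 1)*(1 + o)*(o - 6):
= o*8 - 12 - 8*o^3 + o^2*11 + o^4
b) o*8 - 12 - 8*o^3 + o^2*11 + o^4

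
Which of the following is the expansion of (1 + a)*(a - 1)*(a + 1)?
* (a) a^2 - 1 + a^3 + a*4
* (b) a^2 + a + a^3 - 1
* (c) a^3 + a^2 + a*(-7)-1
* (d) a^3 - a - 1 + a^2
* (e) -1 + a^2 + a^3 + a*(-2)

Expanding (1 + a)*(a - 1)*(a + 1):
= a^3 - a - 1 + a^2
d) a^3 - a - 1 + a^2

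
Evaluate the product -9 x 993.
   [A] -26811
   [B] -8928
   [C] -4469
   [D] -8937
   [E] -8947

-9 * 993 = -8937
D) -8937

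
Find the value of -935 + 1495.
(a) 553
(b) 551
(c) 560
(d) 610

-935 + 1495 = 560
c) 560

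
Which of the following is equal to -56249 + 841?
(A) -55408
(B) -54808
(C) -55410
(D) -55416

-56249 + 841 = -55408
A) -55408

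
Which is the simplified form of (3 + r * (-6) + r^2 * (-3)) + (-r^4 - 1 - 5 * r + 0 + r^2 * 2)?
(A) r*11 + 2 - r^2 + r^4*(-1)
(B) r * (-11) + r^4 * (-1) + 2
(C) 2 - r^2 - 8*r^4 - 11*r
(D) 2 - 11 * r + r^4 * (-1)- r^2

Adding the polynomials and combining like terms:
(3 + r*(-6) + r^2*(-3)) + (-r^4 - 1 - 5*r + 0 + r^2*2)
= 2 - 11 * r + r^4 * (-1)- r^2
D) 2 - 11 * r + r^4 * (-1)- r^2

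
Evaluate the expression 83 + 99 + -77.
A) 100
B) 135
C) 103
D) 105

First: 83 + 99 = 182
Then: 182 + -77 = 105
D) 105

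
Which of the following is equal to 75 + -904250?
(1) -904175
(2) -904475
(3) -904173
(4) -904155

75 + -904250 = -904175
1) -904175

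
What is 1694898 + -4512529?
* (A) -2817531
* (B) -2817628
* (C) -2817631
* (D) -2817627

1694898 + -4512529 = -2817631
C) -2817631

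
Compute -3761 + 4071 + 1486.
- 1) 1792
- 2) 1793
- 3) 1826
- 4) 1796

First: -3761 + 4071 = 310
Then: 310 + 1486 = 1796
4) 1796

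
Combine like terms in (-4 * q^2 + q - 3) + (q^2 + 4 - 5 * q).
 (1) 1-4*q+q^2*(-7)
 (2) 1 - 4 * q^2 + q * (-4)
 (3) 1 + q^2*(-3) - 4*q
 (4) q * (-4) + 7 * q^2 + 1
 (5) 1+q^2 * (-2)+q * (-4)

Adding the polynomials and combining like terms:
(-4*q^2 + q - 3) + (q^2 + 4 - 5*q)
= 1 + q^2*(-3) - 4*q
3) 1 + q^2*(-3) - 4*q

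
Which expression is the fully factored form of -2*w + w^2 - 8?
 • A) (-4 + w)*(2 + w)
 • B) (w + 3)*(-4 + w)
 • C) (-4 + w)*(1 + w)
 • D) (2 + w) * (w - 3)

We need to factor -2*w + w^2 - 8.
The factored form is (-4 + w)*(2 + w).
A) (-4 + w)*(2 + w)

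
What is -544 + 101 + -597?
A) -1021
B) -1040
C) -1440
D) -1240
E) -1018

First: -544 + 101 = -443
Then: -443 + -597 = -1040
B) -1040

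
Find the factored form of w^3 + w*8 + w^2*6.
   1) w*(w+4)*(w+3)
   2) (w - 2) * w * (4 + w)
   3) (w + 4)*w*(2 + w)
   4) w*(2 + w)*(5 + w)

We need to factor w^3 + w*8 + w^2*6.
The factored form is (w + 4)*w*(2 + w).
3) (w + 4)*w*(2 + w)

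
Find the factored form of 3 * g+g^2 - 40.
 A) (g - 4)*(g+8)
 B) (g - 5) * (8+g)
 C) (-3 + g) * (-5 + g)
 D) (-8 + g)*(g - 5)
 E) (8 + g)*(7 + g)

We need to factor 3 * g+g^2 - 40.
The factored form is (g - 5) * (8+g).
B) (g - 5) * (8+g)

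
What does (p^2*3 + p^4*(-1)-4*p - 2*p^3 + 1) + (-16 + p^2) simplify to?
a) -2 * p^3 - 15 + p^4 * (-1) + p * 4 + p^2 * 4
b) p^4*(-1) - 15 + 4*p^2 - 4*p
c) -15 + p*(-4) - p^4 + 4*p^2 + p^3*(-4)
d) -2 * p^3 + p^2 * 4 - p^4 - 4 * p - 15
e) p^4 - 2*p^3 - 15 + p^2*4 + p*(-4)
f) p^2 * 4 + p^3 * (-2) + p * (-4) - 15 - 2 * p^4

Adding the polynomials and combining like terms:
(p^2*3 + p^4*(-1) - 4*p - 2*p^3 + 1) + (-16 + p^2)
= -2 * p^3 + p^2 * 4 - p^4 - 4 * p - 15
d) -2 * p^3 + p^2 * 4 - p^4 - 4 * p - 15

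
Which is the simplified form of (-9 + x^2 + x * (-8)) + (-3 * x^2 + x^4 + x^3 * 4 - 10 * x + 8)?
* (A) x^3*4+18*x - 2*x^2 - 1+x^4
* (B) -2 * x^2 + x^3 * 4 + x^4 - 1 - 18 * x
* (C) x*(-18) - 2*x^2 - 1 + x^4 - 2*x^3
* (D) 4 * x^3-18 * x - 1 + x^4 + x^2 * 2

Adding the polynomials and combining like terms:
(-9 + x^2 + x*(-8)) + (-3*x^2 + x^4 + x^3*4 - 10*x + 8)
= -2 * x^2 + x^3 * 4 + x^4 - 1 - 18 * x
B) -2 * x^2 + x^3 * 4 + x^4 - 1 - 18 * x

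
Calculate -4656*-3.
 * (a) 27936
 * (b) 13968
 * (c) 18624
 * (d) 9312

-4656 * -3 = 13968
b) 13968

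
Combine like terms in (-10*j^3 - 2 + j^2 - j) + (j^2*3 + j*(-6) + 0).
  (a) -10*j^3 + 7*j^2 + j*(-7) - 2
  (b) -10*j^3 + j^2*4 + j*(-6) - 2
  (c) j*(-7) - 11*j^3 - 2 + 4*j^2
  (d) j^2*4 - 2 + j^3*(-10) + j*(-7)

Adding the polynomials and combining like terms:
(-10*j^3 - 2 + j^2 - j) + (j^2*3 + j*(-6) + 0)
= j^2*4 - 2 + j^3*(-10) + j*(-7)
d) j^2*4 - 2 + j^3*(-10) + j*(-7)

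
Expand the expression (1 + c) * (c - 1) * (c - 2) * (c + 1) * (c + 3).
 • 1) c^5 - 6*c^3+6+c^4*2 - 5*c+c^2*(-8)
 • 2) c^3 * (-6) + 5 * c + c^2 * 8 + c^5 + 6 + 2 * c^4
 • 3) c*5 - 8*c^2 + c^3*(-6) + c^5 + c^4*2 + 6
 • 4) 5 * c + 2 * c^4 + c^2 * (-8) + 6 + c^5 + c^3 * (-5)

Expanding (1 + c) * (c - 1) * (c - 2) * (c + 1) * (c + 3):
= c*5 - 8*c^2 + c^3*(-6) + c^5 + c^4*2 + 6
3) c*5 - 8*c^2 + c^3*(-6) + c^5 + c^4*2 + 6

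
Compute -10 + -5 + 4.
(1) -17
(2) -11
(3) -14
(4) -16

First: -10 + -5 = -15
Then: -15 + 4 = -11
2) -11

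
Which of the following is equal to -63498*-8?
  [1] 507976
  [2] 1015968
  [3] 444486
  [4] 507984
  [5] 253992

-63498 * -8 = 507984
4) 507984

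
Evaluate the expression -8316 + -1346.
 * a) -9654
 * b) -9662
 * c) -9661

-8316 + -1346 = -9662
b) -9662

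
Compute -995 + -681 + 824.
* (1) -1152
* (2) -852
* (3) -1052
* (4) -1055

First: -995 + -681 = -1676
Then: -1676 + 824 = -852
2) -852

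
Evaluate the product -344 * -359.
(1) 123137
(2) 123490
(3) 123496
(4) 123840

-344 * -359 = 123496
3) 123496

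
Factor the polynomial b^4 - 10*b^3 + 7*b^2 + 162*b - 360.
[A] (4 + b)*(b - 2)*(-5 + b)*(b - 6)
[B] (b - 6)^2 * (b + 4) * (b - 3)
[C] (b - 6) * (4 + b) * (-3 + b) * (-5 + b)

We need to factor b^4 - 10*b^3 + 7*b^2 + 162*b - 360.
The factored form is (b - 6) * (4 + b) * (-3 + b) * (-5 + b).
C) (b - 6) * (4 + b) * (-3 + b) * (-5 + b)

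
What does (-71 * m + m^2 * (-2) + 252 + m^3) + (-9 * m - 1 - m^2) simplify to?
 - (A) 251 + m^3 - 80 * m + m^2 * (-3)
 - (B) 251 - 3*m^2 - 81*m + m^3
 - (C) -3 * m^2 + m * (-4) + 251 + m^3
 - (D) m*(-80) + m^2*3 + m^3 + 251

Adding the polynomials and combining like terms:
(-71*m + m^2*(-2) + 252 + m^3) + (-9*m - 1 - m^2)
= 251 + m^3 - 80 * m + m^2 * (-3)
A) 251 + m^3 - 80 * m + m^2 * (-3)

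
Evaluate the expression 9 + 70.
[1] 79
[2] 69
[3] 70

9 + 70 = 79
1) 79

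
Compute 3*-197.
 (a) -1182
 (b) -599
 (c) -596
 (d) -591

3 * -197 = -591
d) -591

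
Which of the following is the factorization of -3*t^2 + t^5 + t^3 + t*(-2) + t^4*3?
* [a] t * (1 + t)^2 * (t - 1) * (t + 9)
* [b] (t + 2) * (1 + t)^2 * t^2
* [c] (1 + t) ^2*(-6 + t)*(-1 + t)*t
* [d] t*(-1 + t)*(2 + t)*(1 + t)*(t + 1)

We need to factor -3*t^2 + t^5 + t^3 + t*(-2) + t^4*3.
The factored form is t*(-1 + t)*(2 + t)*(1 + t)*(t + 1).
d) t*(-1 + t)*(2 + t)*(1 + t)*(t + 1)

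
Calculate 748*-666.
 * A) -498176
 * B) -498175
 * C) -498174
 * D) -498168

748 * -666 = -498168
D) -498168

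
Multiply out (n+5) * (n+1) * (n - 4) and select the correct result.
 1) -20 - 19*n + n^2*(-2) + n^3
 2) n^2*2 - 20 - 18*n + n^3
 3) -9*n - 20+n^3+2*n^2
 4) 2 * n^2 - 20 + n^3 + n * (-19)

Expanding (n+5) * (n+1) * (n - 4):
= 2 * n^2 - 20 + n^3 + n * (-19)
4) 2 * n^2 - 20 + n^3 + n * (-19)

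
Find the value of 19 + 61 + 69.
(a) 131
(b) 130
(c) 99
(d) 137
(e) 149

First: 19 + 61 = 80
Then: 80 + 69 = 149
e) 149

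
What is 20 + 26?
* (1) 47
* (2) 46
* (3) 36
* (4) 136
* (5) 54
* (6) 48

20 + 26 = 46
2) 46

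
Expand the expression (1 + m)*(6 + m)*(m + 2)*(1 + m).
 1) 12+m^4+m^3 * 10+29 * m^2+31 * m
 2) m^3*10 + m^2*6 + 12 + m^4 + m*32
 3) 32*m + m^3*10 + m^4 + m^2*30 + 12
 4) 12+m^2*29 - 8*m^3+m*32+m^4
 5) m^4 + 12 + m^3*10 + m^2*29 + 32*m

Expanding (1 + m)*(6 + m)*(m + 2)*(1 + m):
= m^4 + 12 + m^3*10 + m^2*29 + 32*m
5) m^4 + 12 + m^3*10 + m^2*29 + 32*m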